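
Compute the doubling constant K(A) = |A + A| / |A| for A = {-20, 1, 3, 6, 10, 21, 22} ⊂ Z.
K = |A + A| / |A| = 27/7

Enumerate A + A = {a + b : a, b ∈ A}. With |A| = 7, there are |A|^2 = 49 ordered sum pairs; collecting distinct values, A + A = {-40, -19, -17, -14, -10, 1, 2, 4, 6, 7, 9, 11, 12, 13, 16, 20, 22, 23, 24, 25, 27, 28, 31, 32, 42, 43, 44}, so |A + A| = 27. Thus K = 27/7. For comparison, the minimum possible |A + A| over all 7-element sets is 2·7 − 1 = 13 (so min K = 13/7), attained only by arithmetic progressions.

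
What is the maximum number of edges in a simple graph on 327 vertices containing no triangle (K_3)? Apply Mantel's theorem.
ex(327, K_3) = ⌊327^2/4⌋ = 26732

Mantel (1907): a triangle-free graph on n vertices has at most ⌊n^2/4⌋ edges, with equality for the complete bipartite graph K_{⌊n/2⌋, ⌈n/2⌉}. For n = 327: ⌊327^2/4⌋ = ⌊106929/4⌋ = 26732. The extremal graph is K_{163, 164}, which has 163·164 = 26732 edges.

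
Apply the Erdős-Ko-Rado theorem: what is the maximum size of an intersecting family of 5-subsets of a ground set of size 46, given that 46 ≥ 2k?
max |F| = C(45, 4) = 148995

The Erdős-Ko-Rado theorem states: for n ≥ 2k, an intersecting family of k-subsets of an n-element set has size at most C(n − 1, k − 1), with equality for 'star' families {A ⊆ [n] : |A| = k, i ∈ A} (fix an element i). For n = 46, k = 5: C(45, 4) = 148995.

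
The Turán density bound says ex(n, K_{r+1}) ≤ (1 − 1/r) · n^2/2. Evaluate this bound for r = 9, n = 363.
Turán density bound = (8/9) · 363^2/2 = 58564

Turán's theorem: ex(n, K_{r+1}) is achieved by the complete r-partite Turán graph T(n, r) with parts as balanced as possible, and is at most (1 − 1/r) · n^2/2. For r = 9, n = 363: the density bound is (8/9) · 131769/2 = 58564. The integer-valued extremum is e(T(363, 9)) = 58563, which is strictly less than the density bound 58564 since 9 ∤ 363 (the parts of T(363, 9) cannot all be equal).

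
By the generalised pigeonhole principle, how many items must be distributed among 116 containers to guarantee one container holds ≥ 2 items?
n = (2 − 1)·116 + 1 = 117

By the generalised pigeonhole principle, to guarantee some box contains ≥ r objects we need more than (r − 1) · k objects total. Threshold: n = (r − 1) · k + 1. With r = 2 and k = 116: n = 1 · 116 + 1 = 116 + 1 = 117. For n = 116 = 1 · 116, we can put exactly 1 objects in every box, avoiding 2 in any single one — so 117 is tight.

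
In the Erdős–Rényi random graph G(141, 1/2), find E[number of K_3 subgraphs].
E[# K_3] = C(141, 3) · (1/2)^C(3, 2) = 457310 / 2^3 = 228655/4 = 57163.75

For each 3-subset S of vertices (there are C(141, 3) = 457310 such S), let X_S = 1 if S induces a K_3 (all C(3, 2) = 3 edges present). Then P(X_S = 1) = (1/2)^3 = 1/8. By linearity of expectation, E[# K_3] = C(141, 3) · (1/2)^3 = 457310 / 8 = 228655/4 = 57163.75.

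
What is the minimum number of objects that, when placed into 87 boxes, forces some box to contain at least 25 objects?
n = (25 − 1)·87 + 1 = 2089

By the generalised pigeonhole principle, to guarantee some box contains ≥ r objects we need more than (r − 1) · k objects total. Threshold: n = (r − 1) · k + 1. With r = 25 and k = 87: n = 24 · 87 + 1 = 2088 + 1 = 2089. For n = 2088 = 24 · 87, we can put exactly 24 objects in every box, avoiding 25 in any single one — so 2089 is tight.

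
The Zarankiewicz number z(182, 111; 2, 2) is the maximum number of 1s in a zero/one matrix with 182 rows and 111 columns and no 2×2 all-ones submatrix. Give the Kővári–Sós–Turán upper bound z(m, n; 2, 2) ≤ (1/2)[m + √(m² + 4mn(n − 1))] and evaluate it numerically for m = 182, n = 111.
z(182, 111; 2, 2) ≤ (1/2)[182 + √(182² + 4·182·111·110)] = (1/2)[182 + √8922004] = 1584.4862

Kővári–Sós–Turán: let r_1, ..., r_182 be the row sums and z = Σ r_i the total number of 1s. Each pair of columns can share at most one row with both entries 1 (else a 2×2 all-ones block appears), so Σ_i C(r_i, 2) ≤ C(111, 2) = 6105. By convexity Σ_i C(r_i, 2) ≥ 182·C(z/182, 2) = z(z − 182)/(2·182), giving z² − 182z − 182·111·110 ≤ 0 and hence z ≤ (1/2)[182 + √(33124 + 4·2222220)] = (1/2)[182 + √8922004] ≈ (1/2)(182 + 2986.9724) = 1584.4862.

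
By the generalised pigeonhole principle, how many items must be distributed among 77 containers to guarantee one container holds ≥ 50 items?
n = (50 − 1)·77 + 1 = 3774

By the generalised pigeonhole principle, to guarantee some box contains ≥ r objects we need more than (r − 1) · k objects total. Threshold: n = (r − 1) · k + 1. With r = 50 and k = 77: n = 49 · 77 + 1 = 3773 + 1 = 3774. For n = 3773 = 49 · 77, we can put exactly 49 objects in every box, avoiding 50 in any single one — so 3774 is tight.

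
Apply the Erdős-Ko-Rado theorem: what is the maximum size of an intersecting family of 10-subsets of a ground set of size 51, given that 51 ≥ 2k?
max |F| = C(50, 9) = 2505433700

The Erdős-Ko-Rado theorem states: for n ≥ 2k, an intersecting family of k-subsets of an n-element set has size at most C(n − 1, k − 1), with equality for 'star' families {A ⊆ [n] : |A| = k, i ∈ A} (fix an element i). For n = 51, k = 10: C(50, 9) = 2505433700.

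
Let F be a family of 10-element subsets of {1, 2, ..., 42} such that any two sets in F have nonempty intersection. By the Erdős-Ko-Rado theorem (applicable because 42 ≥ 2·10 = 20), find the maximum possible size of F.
max |F| = C(41, 9) = 350343565

Erdős-Ko-Rado (1961): when n ≥ 2k, max |F| = C(n−1, k−1). The bound is attained by the star {A : i ∈ A} for any fixed i ∈ [n]. Here C(42−1, 10−1) = C(41, 9) = 350343565.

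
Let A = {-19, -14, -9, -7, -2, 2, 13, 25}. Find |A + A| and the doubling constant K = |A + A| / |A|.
K = |A + A| / |A| = 30/8 = 15/4

Enumerate A + A = {a + b : a, b ∈ A}. With |A| = 8, there are |A|^2 = 64 ordered sum pairs; collecting distinct values, A + A = {-38, -33, -28, -26, -23, -21, -18, -17, -16, -14, -12, -11, -9, -7, -6, -5, -4, -1, 0, 4, 6, 11, 15, 16, 18, 23, 26, 27, 38, 50}, so |A + A| = 30. Thus K = 30/8 = 15/4. For comparison, the minimum possible |A + A| over all 8-element sets is 2·8 − 1 = 15 (so min K = 15/8), attained only by arithmetic progressions.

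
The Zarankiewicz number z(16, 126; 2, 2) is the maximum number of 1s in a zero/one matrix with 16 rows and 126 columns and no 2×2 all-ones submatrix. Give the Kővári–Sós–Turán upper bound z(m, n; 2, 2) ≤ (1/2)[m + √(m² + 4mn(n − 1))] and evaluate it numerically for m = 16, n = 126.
z(16, 126; 2, 2) ≤ (1/2)[16 + √(16² + 4·16·126·125)] = (1/2)[16 + √1008256] = 510.0598

Kővári–Sós–Turán: let r_1, ..., r_16 be the row sums and z = Σ r_i the total number of 1s. Each pair of columns can share at most one row with both entries 1 (else a 2×2 all-ones block appears), so Σ_i C(r_i, 2) ≤ C(126, 2) = 7875. By convexity Σ_i C(r_i, 2) ≥ 16·C(z/16, 2) = z(z − 16)/(2·16), giving z² − 16z − 16·126·125 ≤ 0 and hence z ≤ (1/2)[16 + √(256 + 4·252000)] = (1/2)[16 + √1008256] ≈ (1/2)(16 + 1004.1195) = 510.0598.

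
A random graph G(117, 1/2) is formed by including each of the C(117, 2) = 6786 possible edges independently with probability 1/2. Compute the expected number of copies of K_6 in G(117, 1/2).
E[# K_6] = C(117, 6) · (1/2)^C(6, 2) = 3127595016 / 2^15 = 390949377/4096 ≈ 95446.625244

For each 6-subset S of vertices (there are C(117, 6) = 3127595016 such S), let X_S = 1 if S induces a K_6 (all C(6, 2) = 15 edges present). Then P(X_S = 1) = (1/2)^15 = 1/32768. By linearity of expectation, E[# K_6] = C(117, 6) · (1/2)^15 = 3127595016 / 32768 = 390949377/4096 ≈ 95446.625244.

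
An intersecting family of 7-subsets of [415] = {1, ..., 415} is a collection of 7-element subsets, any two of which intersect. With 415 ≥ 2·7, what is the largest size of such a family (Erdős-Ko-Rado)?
max |F| = C(414, 6) = 6743169849423

The Erdős-Ko-Rado theorem states: for n ≥ 2k, an intersecting family of k-subsets of an n-element set has size at most C(n − 1, k − 1), with equality for 'star' families {A ⊆ [n] : |A| = k, i ∈ A} (fix an element i). For n = 415, k = 7: C(414, 6) = 6743169849423.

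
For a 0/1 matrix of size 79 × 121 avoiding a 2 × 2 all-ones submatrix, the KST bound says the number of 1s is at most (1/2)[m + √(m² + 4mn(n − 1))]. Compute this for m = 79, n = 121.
z(79, 121; 2, 2) ≤ (1/2)[79 + √(79² + 4·79·121·120)] = (1/2)[79 + √4594561] = 1111.2464

Kővári–Sós–Turán: let r_1, ..., r_79 be the row sums and z = Σ r_i the total number of 1s. Each pair of columns can share at most one row with both entries 1 (else a 2×2 all-ones block appears), so Σ_i C(r_i, 2) ≤ C(121, 2) = 7260. By convexity Σ_i C(r_i, 2) ≥ 79·C(z/79, 2) = z(z − 79)/(2·79), giving z² − 79z − 79·121·120 ≤ 0 and hence z ≤ (1/2)[79 + √(6241 + 4·1147080)] = (1/2)[79 + √4594561] ≈ (1/2)(79 + 2143.4927) = 1111.2464.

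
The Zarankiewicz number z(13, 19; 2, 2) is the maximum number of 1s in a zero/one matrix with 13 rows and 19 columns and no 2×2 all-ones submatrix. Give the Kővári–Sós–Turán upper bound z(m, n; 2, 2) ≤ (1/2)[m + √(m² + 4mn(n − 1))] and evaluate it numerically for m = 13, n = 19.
z(13, 19; 2, 2) ≤ (1/2)[13 + √(13² + 4·13·19·18)] = (1/2)[13 + √17953] = 73.4944

Kővári–Sós–Turán: let r_1, ..., r_13 be the row sums and z = Σ r_i the total number of 1s. Each pair of columns can share at most one row with both entries 1 (else a 2×2 all-ones block appears), so Σ_i C(r_i, 2) ≤ C(19, 2) = 171. By convexity Σ_i C(r_i, 2) ≥ 13·C(z/13, 2) = z(z − 13)/(2·13), giving z² − 13z − 13·19·18 ≤ 0 and hence z ≤ (1/2)[13 + √(169 + 4·4446)] = (1/2)[13 + √17953] ≈ (1/2)(13 + 133.9888) = 73.4944.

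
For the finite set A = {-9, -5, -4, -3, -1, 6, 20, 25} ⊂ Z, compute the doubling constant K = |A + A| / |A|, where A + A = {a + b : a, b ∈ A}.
K = |A + A| / |A| = 32/8 = 4

Enumerate A + A = {a + b : a, b ∈ A}. With |A| = 8, there are |A|^2 = 64 ordered sum pairs; collecting distinct values, A + A = {-18, -14, -13, -12, -10, -9, -8, -7, -6, -5, -4, -3, -2, 1, 2, 3, 5, 11, 12, 15, 16, 17, 19, 20, 21, 22, 24, 26, 31, 40, 45, 50}, so |A + A| = 32. Thus K = 32/8 = 4. For comparison, the minimum possible |A + A| over all 8-element sets is 2·8 − 1 = 15 (so min K = 15/8), attained only by arithmetic progressions.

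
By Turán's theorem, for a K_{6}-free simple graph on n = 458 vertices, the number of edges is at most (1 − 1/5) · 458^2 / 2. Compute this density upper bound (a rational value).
Turán density bound = (4/5) · 458^2/2 = 419528/5 ≈ 83905.6

Turán's theorem: ex(n, K_{r+1}) is achieved by the complete r-partite Turán graph T(n, r) with parts as balanced as possible, and is at most (1 − 1/r) · n^2/2. For r = 5, n = 458: the density bound is (4/5) · 209764/2 = 419528/5 ≈ 83905.6. The integer-valued extremum is e(T(458, 5)) = 83905, which is strictly less than the density bound 419528/5 since 5 ∤ 458 (the parts of T(458, 5) cannot all be equal).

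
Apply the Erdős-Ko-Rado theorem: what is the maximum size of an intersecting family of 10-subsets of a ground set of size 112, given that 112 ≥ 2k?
max |F| = C(111, 9) = 5053035978705

Erdős-Ko-Rado (1961): when n ≥ 2k, max |F| = C(n−1, k−1). The bound is attained by the star {A : i ∈ A} for any fixed i ∈ [n]. Here C(112−1, 10−1) = C(111, 9) = 5053035978705.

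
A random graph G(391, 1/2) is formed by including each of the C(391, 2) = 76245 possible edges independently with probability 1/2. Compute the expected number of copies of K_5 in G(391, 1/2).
E[# K_5] = C(391, 5) · (1/2)^C(5, 2) = 74225376693 / 2^10 ≈ 72485719.426758

For each 5-subset S of vertices (there are C(391, 5) = 74225376693 such S), let X_S = 1 if S induces a K_5 (all C(5, 2) = 10 edges present). Then P(X_S = 1) = (1/2)^10 = 1/1024. By linearity of expectation, E[# K_5] = C(391, 5) · (1/2)^10 = 74225376693 / 1024 ≈ 72485719.426758.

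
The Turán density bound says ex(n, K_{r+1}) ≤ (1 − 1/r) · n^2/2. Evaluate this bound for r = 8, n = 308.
Turán density bound = (7/8) · 308^2/2 = 41503

Turán's theorem: ex(n, K_{r+1}) is achieved by the complete r-partite Turán graph T(n, r) with parts as balanced as possible, and is at most (1 − 1/r) · n^2/2. For r = 8, n = 308: the density bound is (7/8) · 94864/2 = 41503. The integer-valued extremum is e(T(308, 8)) = 41502, which is strictly less than the density bound 41503 since 8 ∤ 308 (the parts of T(308, 8) cannot all be equal).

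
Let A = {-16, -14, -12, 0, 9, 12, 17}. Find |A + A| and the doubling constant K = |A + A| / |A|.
K = |A + A| / |A| = 26/7

Enumerate A + A = {a + b : a, b ∈ A}. With |A| = 7, there are |A|^2 = 49 ordered sum pairs; collecting distinct values, A + A = {-32, -30, -28, -26, -24, -16, -14, -12, -7, -5, -4, -3, -2, 0, 1, 3, 5, 9, 12, 17, 18, 21, 24, 26, 29, 34}, so |A + A| = 26. Thus K = 26/7. For comparison, the minimum possible |A + A| over all 7-element sets is 2·7 − 1 = 13 (so min K = 13/7), attained only by arithmetic progressions.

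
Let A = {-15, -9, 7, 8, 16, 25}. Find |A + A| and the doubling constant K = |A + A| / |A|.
K = |A + A| / |A| = 19/6

Enumerate A + A = {a + b : a, b ∈ A}. With |A| = 6, there are |A|^2 = 36 ordered sum pairs; collecting distinct values, A + A = {-30, -24, -18, -8, -7, -2, -1, 1, 7, 10, 14, 15, 16, 23, 24, 32, 33, 41, 50}, so |A + A| = 19. Thus K = 19/6. For comparison, the minimum possible |A + A| over all 6-element sets is 2·6 − 1 = 11 (so min K = 11/6), attained only by arithmetic progressions.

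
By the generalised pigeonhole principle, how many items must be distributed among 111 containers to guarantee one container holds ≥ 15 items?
n = (15 − 1)·111 + 1 = 1555

By the generalised pigeonhole principle, to guarantee some box contains ≥ r objects we need more than (r − 1) · k objects total. Threshold: n = (r − 1) · k + 1. With r = 15 and k = 111: n = 14 · 111 + 1 = 1554 + 1 = 1555. For n = 1554 = 14 · 111, we can put exactly 14 objects in every box, avoiding 15 in any single one — so 1555 is tight.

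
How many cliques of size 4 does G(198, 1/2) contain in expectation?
E[# K_4] = C(198, 4) · (1/2)^C(4, 2) = 62117055 / 2^6 = 970578.984375

For each 4-subset S of vertices (there are C(198, 4) = 62117055 such S), let X_S = 1 if S induces a K_4 (all C(4, 2) = 6 edges present). Then P(X_S = 1) = (1/2)^6 = 1/64. By linearity of expectation, E[# K_4] = C(198, 4) · (1/2)^6 = 62117055 / 64 = 970578.984375.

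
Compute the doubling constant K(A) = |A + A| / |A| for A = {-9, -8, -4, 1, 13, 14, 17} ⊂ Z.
K = |A + A| / |A| = 25/7

Enumerate A + A = {a + b : a, b ∈ A}. With |A| = 7, there are |A|^2 = 49 ordered sum pairs; collecting distinct values, A + A = {-18, -17, -16, -13, -12, -8, -7, -3, 2, 4, 5, 6, 8, 9, 10, 13, 14, 15, 18, 26, 27, 28, 30, 31, 34}, so |A + A| = 25. Thus K = 25/7. For comparison, the minimum possible |A + A| over all 7-element sets is 2·7 − 1 = 13 (so min K = 13/7), attained only by arithmetic progressions.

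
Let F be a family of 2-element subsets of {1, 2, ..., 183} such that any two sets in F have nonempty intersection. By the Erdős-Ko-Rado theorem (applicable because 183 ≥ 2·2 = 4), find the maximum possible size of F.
max |F| = C(182, 1) = 182

The Erdős-Ko-Rado theorem states: for n ≥ 2k, an intersecting family of k-subsets of an n-element set has size at most C(n − 1, k − 1), with equality for 'star' families {A ⊆ [n] : |A| = k, i ∈ A} (fix an element i). For n = 183, k = 2: C(182, 1) = 182.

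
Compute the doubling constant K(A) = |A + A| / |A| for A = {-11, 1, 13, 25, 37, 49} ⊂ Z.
K = |A + A| / |A| = 11/6

Enumerate A + A = {a + b : a, b ∈ A}. With |A| = 6, there are |A|^2 = 36 ordered sum pairs; collecting distinct values, A + A = {-22, -10, 2, 14, 26, 38, 50, 62, 74, 86, 98}, so |A + A| = 11. Thus K = 11/6. Here |A + A| = 2|A| − 1 = 11, the minimum possible — so K = 11/6 is minimal, which holds iff A is an arithmetic progression.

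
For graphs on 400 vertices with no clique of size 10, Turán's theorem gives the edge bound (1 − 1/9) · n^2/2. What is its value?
Turán density bound = (8/9) · 400^2/2 = 640000/9 ≈ 71111.1111

Turán's theorem: ex(n, K_{r+1}) is achieved by the complete r-partite Turán graph T(n, r) with parts as balanced as possible, and is at most (1 − 1/r) · n^2/2. For r = 9, n = 400: the density bound is (8/9) · 160000/2 = 640000/9 ≈ 71111.1111. The integer-valued extremum is e(T(400, 9)) = 71110, which is strictly less than the density bound 640000/9 since 9 ∤ 400 (the parts of T(400, 9) cannot all be equal).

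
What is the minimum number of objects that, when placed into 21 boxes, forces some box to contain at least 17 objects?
n = (17 − 1)·21 + 1 = 337

By the generalised pigeonhole principle, to guarantee some box contains ≥ r objects we need more than (r − 1) · k objects total. Threshold: n = (r − 1) · k + 1. With r = 17 and k = 21: n = 16 · 21 + 1 = 336 + 1 = 337. For n = 336 = 16 · 21, we can put exactly 16 objects in every box, avoiding 17 in any single one — so 337 is tight.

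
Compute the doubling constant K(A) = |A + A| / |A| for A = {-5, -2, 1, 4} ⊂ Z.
K = |A + A| / |A| = 7/4

Enumerate A + A = {a + b : a, b ∈ A}. With |A| = 4, there are |A|^2 = 16 ordered sum pairs; collecting distinct values, A + A = {-10, -7, -4, -1, 2, 5, 8}, so |A + A| = 7. Thus K = 7/4. Here |A + A| = 2|A| − 1 = 7, the minimum possible — so K = 7/4 is minimal, which holds iff A is an arithmetic progression.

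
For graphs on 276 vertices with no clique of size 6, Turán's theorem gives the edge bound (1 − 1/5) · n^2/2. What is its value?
Turán density bound = (4/5) · 276^2/2 = 152352/5 ≈ 30470.4

Turán's theorem: ex(n, K_{r+1}) is achieved by the complete r-partite Turán graph T(n, r) with parts as balanced as possible, and is at most (1 − 1/r) · n^2/2. For r = 5, n = 276: the density bound is (4/5) · 76176/2 = 152352/5 ≈ 30470.4. The integer-valued extremum is e(T(276, 5)) = 30470, which is strictly less than the density bound 152352/5 since 5 ∤ 276 (the parts of T(276, 5) cannot all be equal).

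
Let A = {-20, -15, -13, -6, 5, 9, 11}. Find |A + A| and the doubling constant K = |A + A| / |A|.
K = |A + A| / |A| = 26/7

Enumerate A + A = {a + b : a, b ∈ A}. With |A| = 7, there are |A|^2 = 49 ordered sum pairs; collecting distinct values, A + A = {-40, -35, -33, -30, -28, -26, -21, -19, -15, -12, -11, -10, -9, -8, -6, -4, -2, -1, 3, 5, 10, 14, 16, 18, 20, 22}, so |A + A| = 26. Thus K = 26/7. For comparison, the minimum possible |A + A| over all 7-element sets is 2·7 − 1 = 13 (so min K = 13/7), attained only by arithmetic progressions.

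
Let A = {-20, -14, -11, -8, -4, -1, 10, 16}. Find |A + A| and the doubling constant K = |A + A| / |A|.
K = |A + A| / |A| = 30/8 = 15/4

Enumerate A + A = {a + b : a, b ∈ A}. With |A| = 8, there are |A|^2 = 64 ordered sum pairs; collecting distinct values, A + A = {-40, -34, -31, -28, -25, -24, -22, -21, -19, -18, -16, -15, -12, -10, -9, -8, -5, -4, -2, -1, 2, 5, 6, 8, 9, 12, 15, 20, 26, 32}, so |A + A| = 30. Thus K = 30/8 = 15/4. For comparison, the minimum possible |A + A| over all 8-element sets is 2·8 − 1 = 15 (so min K = 15/8), attained only by arithmetic progressions.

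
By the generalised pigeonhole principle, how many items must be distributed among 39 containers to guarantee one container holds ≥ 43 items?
n = (43 − 1)·39 + 1 = 1639

By the generalised pigeonhole principle, to guarantee some box contains ≥ r objects we need more than (r − 1) · k objects total. Threshold: n = (r − 1) · k + 1. With r = 43 and k = 39: n = 42 · 39 + 1 = 1638 + 1 = 1639. For n = 1638 = 42 · 39, we can put exactly 42 objects in every box, avoiding 43 in any single one — so 1639 is tight.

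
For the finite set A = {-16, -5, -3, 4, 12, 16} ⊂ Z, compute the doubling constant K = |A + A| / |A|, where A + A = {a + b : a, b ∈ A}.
K = |A + A| / |A| = 21/6 = 7/2

Enumerate A + A = {a + b : a, b ∈ A}. With |A| = 6, there are |A|^2 = 36 ordered sum pairs; collecting distinct values, A + A = {-32, -21, -19, -12, -10, -8, -6, -4, -1, 0, 1, 7, 8, 9, 11, 13, 16, 20, 24, 28, 32}, so |A + A| = 21. Thus K = 21/6 = 7/2. For comparison, the minimum possible |A + A| over all 6-element sets is 2·6 − 1 = 11 (so min K = 11/6), attained only by arithmetic progressions.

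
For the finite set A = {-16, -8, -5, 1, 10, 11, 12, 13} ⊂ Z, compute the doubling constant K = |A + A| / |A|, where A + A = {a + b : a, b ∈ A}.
K = |A + A| / |A| = 30/8 = 15/4

Enumerate A + A = {a + b : a, b ∈ A}. With |A| = 8, there are |A|^2 = 64 ordered sum pairs; collecting distinct values, A + A = {-32, -24, -21, -16, -15, -13, -10, -7, -6, -5, -4, -3, 2, 3, 4, 5, 6, 7, 8, 11, 12, 13, 14, 20, 21, 22, 23, 24, 25, 26}, so |A + A| = 30. Thus K = 30/8 = 15/4. For comparison, the minimum possible |A + A| over all 8-element sets is 2·8 − 1 = 15 (so min K = 15/8), attained only by arithmetic progressions.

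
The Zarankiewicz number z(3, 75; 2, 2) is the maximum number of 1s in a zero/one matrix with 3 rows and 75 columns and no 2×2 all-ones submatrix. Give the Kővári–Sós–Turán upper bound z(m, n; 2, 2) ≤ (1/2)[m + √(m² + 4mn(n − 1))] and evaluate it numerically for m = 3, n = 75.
z(3, 75; 2, 2) ≤ (1/2)[3 + √(3² + 4·3·75·74)] = (1/2)[3 + √66609] = 130.5436

Kővári–Sós–Turán: let r_1, ..., r_3 be the row sums and z = Σ r_i the total number of 1s. Each pair of columns can share at most one row with both entries 1 (else a 2×2 all-ones block appears), so Σ_i C(r_i, 2) ≤ C(75, 2) = 2775. By convexity Σ_i C(r_i, 2) ≥ 3·C(z/3, 2) = z(z − 3)/(2·3), giving z² − 3z − 3·75·74 ≤ 0 and hence z ≤ (1/2)[3 + √(9 + 4·16650)] = (1/2)[3 + √66609] ≈ (1/2)(3 + 258.0872) = 130.5436.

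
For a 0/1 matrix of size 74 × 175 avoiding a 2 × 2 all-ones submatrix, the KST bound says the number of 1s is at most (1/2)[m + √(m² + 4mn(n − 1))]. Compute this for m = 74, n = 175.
z(74, 175; 2, 2) ≤ (1/2)[74 + √(74² + 4·74·175·174)] = (1/2)[74 + √9018676] = 1538.5555

Kővári–Sós–Turán: let r_1, ..., r_74 be the row sums and z = Σ r_i the total number of 1s. Each pair of columns can share at most one row with both entries 1 (else a 2×2 all-ones block appears), so Σ_i C(r_i, 2) ≤ C(175, 2) = 15225. By convexity Σ_i C(r_i, 2) ≥ 74·C(z/74, 2) = z(z − 74)/(2·74), giving z² − 74z − 74·175·174 ≤ 0 and hence z ≤ (1/2)[74 + √(5476 + 4·2253300)] = (1/2)[74 + √9018676] ≈ (1/2)(74 + 3003.1111) = 1538.5555.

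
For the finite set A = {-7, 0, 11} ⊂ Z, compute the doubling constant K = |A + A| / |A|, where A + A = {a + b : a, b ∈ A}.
K = |A + A| / |A| = 6/3 = 2

Enumerate A + A = {a + b : a, b ∈ A}. With |A| = 3, there are |A|^2 = 9 ordered sum pairs; collecting distinct values, A + A = {-14, -7, 0, 4, 11, 22}, so |A + A| = 6. Thus K = 6/3 = 2. For comparison, the minimum possible |A + A| over all 3-element sets is 2·3 − 1 = 5 (so min K = 5/3), attained only by arithmetic progressions.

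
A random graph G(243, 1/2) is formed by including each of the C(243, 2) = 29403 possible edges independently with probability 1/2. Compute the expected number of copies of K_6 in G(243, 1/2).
E[# K_6] = C(243, 6) · (1/2)^C(6, 2) = 268715232324 / 2^15 = 67178808081/8192 ≈ 8200538.095825

For each 6-subset S of vertices (there are C(243, 6) = 268715232324 such S), let X_S = 1 if S induces a K_6 (all C(6, 2) = 15 edges present). Then P(X_S = 1) = (1/2)^15 = 1/32768. By linearity of expectation, E[# K_6] = C(243, 6) · (1/2)^15 = 268715232324 / 32768 = 67178808081/8192 ≈ 8200538.095825.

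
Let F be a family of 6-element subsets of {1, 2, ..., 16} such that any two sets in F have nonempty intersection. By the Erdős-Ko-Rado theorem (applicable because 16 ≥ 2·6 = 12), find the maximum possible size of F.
max |F| = C(15, 5) = 3003

Erdős-Ko-Rado (1961): when n ≥ 2k, max |F| = C(n−1, k−1). The bound is attained by the star {A : i ∈ A} for any fixed i ∈ [n]. Here C(16−1, 6−1) = C(15, 5) = 3003.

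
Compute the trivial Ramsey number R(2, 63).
R(2, 63) = 63

R(2, k) = k for all k ≥ 2: in a 2-colouring of K_k, either some edge is red (a red K_2) or all edges are blue (a blue K_k). And K_{62} coloured all-blue has no blue K_63, so R(2, 63) > 62. Hence R(2, 63) = 63.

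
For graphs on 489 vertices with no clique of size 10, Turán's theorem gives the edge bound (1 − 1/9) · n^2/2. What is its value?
Turán density bound = (8/9) · 489^2/2 = 106276

Turán's theorem: ex(n, K_{r+1}) is achieved by the complete r-partite Turán graph T(n, r) with parts as balanced as possible, and is at most (1 − 1/r) · n^2/2. For r = 9, n = 489: the density bound is (8/9) · 239121/2 = 106276. The integer-valued extremum is e(T(489, 9)) = 106275, which is strictly less than the density bound 106276 since 9 ∤ 489 (the parts of T(489, 9) cannot all be equal).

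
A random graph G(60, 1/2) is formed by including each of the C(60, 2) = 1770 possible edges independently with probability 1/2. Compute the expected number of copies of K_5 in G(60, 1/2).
E[# K_5] = C(60, 5) · (1/2)^C(5, 2) = 5461512 / 2^10 = 682689/128 = 5333.5078125

For each 5-subset S of vertices (there are C(60, 5) = 5461512 such S), let X_S = 1 if S induces a K_5 (all C(5, 2) = 10 edges present). Then P(X_S = 1) = (1/2)^10 = 1/1024. By linearity of expectation, E[# K_5] = C(60, 5) · (1/2)^10 = 5461512 / 1024 = 682689/128 = 5333.5078125.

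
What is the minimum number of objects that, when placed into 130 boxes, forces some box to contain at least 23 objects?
n = (23 − 1)·130 + 1 = 2861

By the generalised pigeonhole principle, to guarantee some box contains ≥ r objects we need more than (r − 1) · k objects total. Threshold: n = (r − 1) · k + 1. With r = 23 and k = 130: n = 22 · 130 + 1 = 2860 + 1 = 2861. For n = 2860 = 22 · 130, we can put exactly 22 objects in every box, avoiding 23 in any single one — so 2861 is tight.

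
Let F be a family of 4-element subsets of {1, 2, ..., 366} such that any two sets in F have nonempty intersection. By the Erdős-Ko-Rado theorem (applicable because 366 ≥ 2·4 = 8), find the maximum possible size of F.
max |F| = C(365, 3) = 8038030

Erdős-Ko-Rado (1961): when n ≥ 2k, max |F| = C(n−1, k−1). The bound is attained by the star {A : i ∈ A} for any fixed i ∈ [n]. Here C(366−1, 4−1) = C(365, 3) = 8038030.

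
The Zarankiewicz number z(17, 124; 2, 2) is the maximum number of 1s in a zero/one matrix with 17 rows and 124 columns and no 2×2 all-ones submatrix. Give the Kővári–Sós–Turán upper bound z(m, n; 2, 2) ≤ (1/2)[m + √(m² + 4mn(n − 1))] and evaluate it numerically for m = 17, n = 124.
z(17, 124; 2, 2) ≤ (1/2)[17 + √(17² + 4·17·124·123)] = (1/2)[17 + √1037425] = 517.7703

Kővári–Sós–Turán: let r_1, ..., r_17 be the row sums and z = Σ r_i the total number of 1s. Each pair of columns can share at most one row with both entries 1 (else a 2×2 all-ones block appears), so Σ_i C(r_i, 2) ≤ C(124, 2) = 7626. By convexity Σ_i C(r_i, 2) ≥ 17·C(z/17, 2) = z(z − 17)/(2·17), giving z² − 17z − 17·124·123 ≤ 0 and hence z ≤ (1/2)[17 + √(289 + 4·259284)] = (1/2)[17 + √1037425] ≈ (1/2)(17 + 1018.5406) = 517.7703.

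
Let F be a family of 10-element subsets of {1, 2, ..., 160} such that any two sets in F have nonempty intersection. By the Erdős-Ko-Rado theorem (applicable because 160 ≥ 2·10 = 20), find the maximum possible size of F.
max |F| = C(159, 9) = 142128055457531

The Erdős-Ko-Rado theorem states: for n ≥ 2k, an intersecting family of k-subsets of an n-element set has size at most C(n − 1, k − 1), with equality for 'star' families {A ⊆ [n] : |A| = k, i ∈ A} (fix an element i). For n = 160, k = 10: C(159, 9) = 142128055457531.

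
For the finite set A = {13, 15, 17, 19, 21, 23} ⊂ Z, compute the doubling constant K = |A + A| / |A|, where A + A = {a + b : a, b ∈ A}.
K = |A + A| / |A| = 11/6

Enumerate A + A = {a + b : a, b ∈ A}. With |A| = 6, there are |A|^2 = 36 ordered sum pairs; collecting distinct values, A + A = {26, 28, 30, 32, 34, 36, 38, 40, 42, 44, 46}, so |A + A| = 11. Thus K = 11/6. Here |A + A| = 2|A| − 1 = 11, the minimum possible — so K = 11/6 is minimal, which holds iff A is an arithmetic progression.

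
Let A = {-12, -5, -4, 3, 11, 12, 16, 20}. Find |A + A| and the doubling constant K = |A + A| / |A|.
K = |A + A| / |A| = 28/8 = 7/2

Enumerate A + A = {a + b : a, b ∈ A}. With |A| = 8, there are |A|^2 = 64 ordered sum pairs; collecting distinct values, A + A = {-24, -17, -16, -10, -9, -8, -2, -1, 0, 4, 6, 7, 8, 11, 12, 14, 15, 16, 19, 22, 23, 24, 27, 28, 31, 32, 36, 40}, so |A + A| = 28. Thus K = 28/8 = 7/2. For comparison, the minimum possible |A + A| over all 8-element sets is 2·8 − 1 = 15 (so min K = 15/8), attained only by arithmetic progressions.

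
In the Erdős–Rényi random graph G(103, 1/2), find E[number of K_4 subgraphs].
E[# K_4] = C(103, 4) · (1/2)^C(4, 2) = 4421275 / 2^6 = 69082.421875

For each 4-subset S of vertices (there are C(103, 4) = 4421275 such S), let X_S = 1 if S induces a K_4 (all C(4, 2) = 6 edges present). Then P(X_S = 1) = (1/2)^6 = 1/64. By linearity of expectation, E[# K_4] = C(103, 4) · (1/2)^6 = 4421275 / 64 = 69082.421875.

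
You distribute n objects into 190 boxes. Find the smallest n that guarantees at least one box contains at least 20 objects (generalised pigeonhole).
n = (20 − 1)·190 + 1 = 3611

By the generalised pigeonhole principle, to guarantee some box contains ≥ r objects we need more than (r − 1) · k objects total. Threshold: n = (r − 1) · k + 1. With r = 20 and k = 190: n = 19 · 190 + 1 = 3610 + 1 = 3611. For n = 3610 = 19 · 190, we can put exactly 19 objects in every box, avoiding 20 in any single one — so 3611 is tight.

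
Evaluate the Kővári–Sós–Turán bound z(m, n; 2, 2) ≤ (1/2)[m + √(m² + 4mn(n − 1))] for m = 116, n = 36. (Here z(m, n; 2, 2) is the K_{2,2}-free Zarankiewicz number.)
z(116, 36; 2, 2) ≤ (1/2)[116 + √(116² + 4·116·36·35)] = (1/2)[116 + √598096] = 444.6833

Kővári–Sós–Turán: let r_1, ..., r_116 be the row sums and z = Σ r_i the total number of 1s. Each pair of columns can share at most one row with both entries 1 (else a 2×2 all-ones block appears), so Σ_i C(r_i, 2) ≤ C(36, 2) = 630. By convexity Σ_i C(r_i, 2) ≥ 116·C(z/116, 2) = z(z − 116)/(2·116), giving z² − 116z − 116·36·35 ≤ 0 and hence z ≤ (1/2)[116 + √(13456 + 4·146160)] = (1/2)[116 + √598096] ≈ (1/2)(116 + 773.3667) = 444.6833.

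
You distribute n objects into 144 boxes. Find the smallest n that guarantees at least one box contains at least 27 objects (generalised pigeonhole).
n = (27 − 1)·144 + 1 = 3745

By the generalised pigeonhole principle, to guarantee some box contains ≥ r objects we need more than (r − 1) · k objects total. Threshold: n = (r − 1) · k + 1. With r = 27 and k = 144: n = 26 · 144 + 1 = 3744 + 1 = 3745. For n = 3744 = 26 · 144, we can put exactly 26 objects in every box, avoiding 27 in any single one — so 3745 is tight.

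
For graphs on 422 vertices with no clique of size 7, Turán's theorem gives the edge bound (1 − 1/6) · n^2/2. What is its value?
Turán density bound = (5/6) · 422^2/2 = 222605/3 ≈ 74201.6667

Turán's theorem: ex(n, K_{r+1}) is achieved by the complete r-partite Turán graph T(n, r) with parts as balanced as possible, and is at most (1 − 1/r) · n^2/2. For r = 6, n = 422: the density bound is (5/6) · 178084/2 = 222605/3 ≈ 74201.6667. The integer-valued extremum is e(T(422, 6)) = 74201, which is strictly less than the density bound 222605/3 since 6 ∤ 422 (the parts of T(422, 6) cannot all be equal).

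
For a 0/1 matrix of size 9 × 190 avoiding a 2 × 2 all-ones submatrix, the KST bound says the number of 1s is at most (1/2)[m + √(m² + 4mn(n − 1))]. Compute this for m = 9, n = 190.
z(9, 190; 2, 2) ≤ (1/2)[9 + √(9² + 4·9·190·189)] = (1/2)[9 + √1292841] = 573.0158

Kővári–Sós–Turán: let r_1, ..., r_9 be the row sums and z = Σ r_i the total number of 1s. Each pair of columns can share at most one row with both entries 1 (else a 2×2 all-ones block appears), so Σ_i C(r_i, 2) ≤ C(190, 2) = 17955. By convexity Σ_i C(r_i, 2) ≥ 9·C(z/9, 2) = z(z − 9)/(2·9), giving z² − 9z − 9·190·189 ≤ 0 and hence z ≤ (1/2)[9 + √(81 + 4·323190)] = (1/2)[9 + √1292841] ≈ (1/2)(9 + 1137.0317) = 573.0158.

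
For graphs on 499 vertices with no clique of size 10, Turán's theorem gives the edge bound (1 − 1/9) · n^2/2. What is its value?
Turán density bound = (8/9) · 499^2/2 = 996004/9 ≈ 110667.1111

Turán's theorem: ex(n, K_{r+1}) is achieved by the complete r-partite Turán graph T(n, r) with parts as balanced as possible, and is at most (1 − 1/r) · n^2/2. For r = 9, n = 499: the density bound is (8/9) · 249001/2 = 996004/9 ≈ 110667.1111. The integer-valued extremum is e(T(499, 9)) = 110666, which is strictly less than the density bound 996004/9 since 9 ∤ 499 (the parts of T(499, 9) cannot all be equal).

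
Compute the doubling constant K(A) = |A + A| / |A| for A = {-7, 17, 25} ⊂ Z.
K = |A + A| / |A| = 6/3 = 2

Enumerate A + A = {a + b : a, b ∈ A}. With |A| = 3, there are |A|^2 = 9 ordered sum pairs; collecting distinct values, A + A = {-14, 10, 18, 34, 42, 50}, so |A + A| = 6. Thus K = 6/3 = 2. For comparison, the minimum possible |A + A| over all 3-element sets is 2·3 − 1 = 5 (so min K = 5/3), attained only by arithmetic progressions.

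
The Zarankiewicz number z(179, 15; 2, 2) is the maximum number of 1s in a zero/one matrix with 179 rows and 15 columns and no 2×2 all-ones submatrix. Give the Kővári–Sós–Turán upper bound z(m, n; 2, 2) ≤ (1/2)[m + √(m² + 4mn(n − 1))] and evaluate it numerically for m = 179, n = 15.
z(179, 15; 2, 2) ≤ (1/2)[179 + √(179² + 4·179·15·14)] = (1/2)[179 + √182401] = 303.0422

Kővári–Sós–Turán: let r_1, ..., r_179 be the row sums and z = Σ r_i the total number of 1s. Each pair of columns can share at most one row with both entries 1 (else a 2×2 all-ones block appears), so Σ_i C(r_i, 2) ≤ C(15, 2) = 105. By convexity Σ_i C(r_i, 2) ≥ 179·C(z/179, 2) = z(z − 179)/(2·179), giving z² − 179z − 179·15·14 ≤ 0 and hence z ≤ (1/2)[179 + √(32041 + 4·37590)] = (1/2)[179 + √182401] ≈ (1/2)(179 + 427.0843) = 303.0422.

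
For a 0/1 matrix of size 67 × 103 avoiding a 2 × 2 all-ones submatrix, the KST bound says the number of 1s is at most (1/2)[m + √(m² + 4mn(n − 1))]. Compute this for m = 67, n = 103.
z(67, 103; 2, 2) ≤ (1/2)[67 + √(67² + 4·67·103·102)] = (1/2)[67 + √2820097] = 873.1572

Kővári–Sós–Turán: let r_1, ..., r_67 be the row sums and z = Σ r_i the total number of 1s. Each pair of columns can share at most one row with both entries 1 (else a 2×2 all-ones block appears), so Σ_i C(r_i, 2) ≤ C(103, 2) = 5253. By convexity Σ_i C(r_i, 2) ≥ 67·C(z/67, 2) = z(z − 67)/(2·67), giving z² − 67z − 67·103·102 ≤ 0 and hence z ≤ (1/2)[67 + √(4489 + 4·703902)] = (1/2)[67 + √2820097] ≈ (1/2)(67 + 1679.3144) = 873.1572.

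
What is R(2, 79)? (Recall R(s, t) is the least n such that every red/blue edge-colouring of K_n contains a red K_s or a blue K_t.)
R(2, 79) = 79

R(2, k) = k for all k ≥ 2: in a 2-colouring of K_k, either some edge is red (a red K_2) or all edges are blue (a blue K_k). And K_{78} coloured all-blue has no blue K_79, so R(2, 79) > 78. Hence R(2, 79) = 79.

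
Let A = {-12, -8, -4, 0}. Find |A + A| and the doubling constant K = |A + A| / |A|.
K = |A + A| / |A| = 7/4

Enumerate A + A = {a + b : a, b ∈ A}. With |A| = 4, there are |A|^2 = 16 ordered sum pairs; collecting distinct values, A + A = {-24, -20, -16, -12, -8, -4, 0}, so |A + A| = 7. Thus K = 7/4. Here |A + A| = 2|A| − 1 = 7, the minimum possible — so K = 7/4 is minimal, which holds iff A is an arithmetic progression.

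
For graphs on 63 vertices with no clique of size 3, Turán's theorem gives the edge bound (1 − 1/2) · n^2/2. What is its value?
Turán density bound = (1/2) · 63^2/2 = 3969/4 ≈ 992.25

Turán's theorem: ex(n, K_{r+1}) is achieved by the complete r-partite Turán graph T(n, r) with parts as balanced as possible, and is at most (1 − 1/r) · n^2/2. For r = 2, n = 63: the density bound is (1/2) · 3969/2 = 3969/4 ≈ 992.25. The integer-valued extremum is e(T(63, 2)) = 992, which is strictly less than the density bound 3969/4 since 2 ∤ 63 (the parts of T(63, 2) cannot all be equal).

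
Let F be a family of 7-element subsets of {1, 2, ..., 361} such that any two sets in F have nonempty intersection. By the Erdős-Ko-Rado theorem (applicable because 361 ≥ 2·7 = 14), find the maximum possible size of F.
max |F| = C(360, 6) = 2899305949260

Erdős-Ko-Rado (1961): when n ≥ 2k, max |F| = C(n−1, k−1). The bound is attained by the star {A : i ∈ A} for any fixed i ∈ [n]. Here C(361−1, 7−1) = C(360, 6) = 2899305949260.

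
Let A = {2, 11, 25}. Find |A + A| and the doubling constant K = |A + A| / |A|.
K = |A + A| / |A| = 6/3 = 2

Enumerate A + A = {a + b : a, b ∈ A}. With |A| = 3, there are |A|^2 = 9 ordered sum pairs; collecting distinct values, A + A = {4, 13, 22, 27, 36, 50}, so |A + A| = 6. Thus K = 6/3 = 2. For comparison, the minimum possible |A + A| over all 3-element sets is 2·3 − 1 = 5 (so min K = 5/3), attained only by arithmetic progressions.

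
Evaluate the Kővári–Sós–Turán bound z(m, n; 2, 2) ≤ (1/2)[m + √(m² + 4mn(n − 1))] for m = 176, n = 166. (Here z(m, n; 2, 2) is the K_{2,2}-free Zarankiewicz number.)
z(176, 166; 2, 2) ≤ (1/2)[176 + √(176² + 4·176·166·165)] = (1/2)[176 + √19313536] = 2285.3584

Kővári–Sós–Turán: let r_1, ..., r_176 be the row sums and z = Σ r_i the total number of 1s. Each pair of columns can share at most one row with both entries 1 (else a 2×2 all-ones block appears), so Σ_i C(r_i, 2) ≤ C(166, 2) = 13695. By convexity Σ_i C(r_i, 2) ≥ 176·C(z/176, 2) = z(z − 176)/(2·176), giving z² − 176z − 176·166·165 ≤ 0 and hence z ≤ (1/2)[176 + √(30976 + 4·4820640)] = (1/2)[176 + √19313536] ≈ (1/2)(176 + 4394.7168) = 2285.3584.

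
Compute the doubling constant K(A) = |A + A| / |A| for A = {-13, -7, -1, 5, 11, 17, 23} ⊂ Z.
K = |A + A| / |A| = 13/7

Enumerate A + A = {a + b : a, b ∈ A}. With |A| = 7, there are |A|^2 = 49 ordered sum pairs; collecting distinct values, A + A = {-26, -20, -14, -8, -2, 4, 10, 16, 22, 28, 34, 40, 46}, so |A + A| = 13. Thus K = 13/7. Here |A + A| = 2|A| − 1 = 13, the minimum possible — so K = 13/7 is minimal, which holds iff A is an arithmetic progression.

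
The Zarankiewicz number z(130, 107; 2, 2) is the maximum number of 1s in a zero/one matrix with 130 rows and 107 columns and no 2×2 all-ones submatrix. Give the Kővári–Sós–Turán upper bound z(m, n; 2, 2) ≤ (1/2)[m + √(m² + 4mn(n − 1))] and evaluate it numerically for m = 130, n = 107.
z(130, 107; 2, 2) ≤ (1/2)[130 + √(130² + 4·130·107·106)] = (1/2)[130 + √5914740] = 1281.0119

Kővári–Sós–Turán: let r_1, ..., r_130 be the row sums and z = Σ r_i the total number of 1s. Each pair of columns can share at most one row with both entries 1 (else a 2×2 all-ones block appears), so Σ_i C(r_i, 2) ≤ C(107, 2) = 5671. By convexity Σ_i C(r_i, 2) ≥ 130·C(z/130, 2) = z(z − 130)/(2·130), giving z² − 130z − 130·107·106 ≤ 0 and hence z ≤ (1/2)[130 + √(16900 + 4·1474460)] = (1/2)[130 + √5914740] ≈ (1/2)(130 + 2432.0238) = 1281.0119.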